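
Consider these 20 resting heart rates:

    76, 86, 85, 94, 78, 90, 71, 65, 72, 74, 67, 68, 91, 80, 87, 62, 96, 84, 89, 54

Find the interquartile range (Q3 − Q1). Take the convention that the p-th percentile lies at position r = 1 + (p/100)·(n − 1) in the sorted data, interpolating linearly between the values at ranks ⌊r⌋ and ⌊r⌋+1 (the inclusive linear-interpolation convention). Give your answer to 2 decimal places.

17.25

Sorted: 54, 62, 65, 67, 68, 71, 72, 74, 76, 78, 80, 84, 85, 86, 87, 89, 90, 91, 94, 96.
n = 20.
P25: r = 5.75; ranks 5–6 are 68, 71; interpolating gives 70.25.
P75: r = 15.25; ranks 15–16 are 87, 89; interpolating gives 87.5.
Difference: 87.5 − 70.25 = 17.25.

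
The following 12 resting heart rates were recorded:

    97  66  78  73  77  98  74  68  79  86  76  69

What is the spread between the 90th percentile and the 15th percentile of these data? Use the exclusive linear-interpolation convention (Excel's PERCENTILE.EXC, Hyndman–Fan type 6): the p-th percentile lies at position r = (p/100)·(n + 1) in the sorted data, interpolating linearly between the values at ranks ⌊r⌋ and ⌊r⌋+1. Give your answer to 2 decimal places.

Sorted: 66, 68, 69, 73, 74, 76, 77, 78, 79, 86, 97, 98.
n = 12.
P15: r = 1.95; ranks 1–2 are 66, 68; interpolating gives 67.9.
P90: r = 11.7; ranks 11–12 are 97, 98; interpolating gives 97.7.
Difference: 97.7 − 67.9 = 29.8.

29.80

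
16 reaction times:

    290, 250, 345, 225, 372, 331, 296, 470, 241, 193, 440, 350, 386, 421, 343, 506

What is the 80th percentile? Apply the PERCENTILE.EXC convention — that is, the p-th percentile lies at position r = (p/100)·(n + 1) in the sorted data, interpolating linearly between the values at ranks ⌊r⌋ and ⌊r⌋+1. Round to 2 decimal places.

432.40

Sorted: 193, 225, 241, 250, 290, 296, 331, 343, 345, 350, 372, 386, 421, 440, 470, 506.
n = 16.
r = (80/100)·(16 + 1) = 13.6.
Rank 13 is 421 and rank 14 is 440.
Interpolate: 421 + 0.6·(440 − 421) = 421 + 0.6·19 = 432.4.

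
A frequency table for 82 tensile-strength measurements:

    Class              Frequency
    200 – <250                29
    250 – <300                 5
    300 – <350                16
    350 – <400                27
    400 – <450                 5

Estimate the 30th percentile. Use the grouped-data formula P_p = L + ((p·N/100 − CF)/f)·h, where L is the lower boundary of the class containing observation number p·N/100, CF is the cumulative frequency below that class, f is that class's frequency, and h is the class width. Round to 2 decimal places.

N = 82; target position k = 30/100 · 82 = 24.6.
Cumulative frequencies: 29, 34, 50, 77, 82.
Observation 24.6 falls in the class 200 – <250.
L = 200, CF = 0, f = 29, h = 50.
P30 = 200 + ((24.6 − 0)/29)·50 = 200 + 42.4138 = 242.414.

242.41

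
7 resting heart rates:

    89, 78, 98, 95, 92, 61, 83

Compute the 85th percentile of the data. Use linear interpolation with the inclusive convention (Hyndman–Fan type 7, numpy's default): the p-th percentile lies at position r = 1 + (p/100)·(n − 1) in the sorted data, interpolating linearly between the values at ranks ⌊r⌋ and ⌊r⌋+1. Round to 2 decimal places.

95.30

Sorted: 61, 78, 83, 89, 92, 95, 98.
n = 7.
r = 1 + (85/100)·(7 − 1) = 1 + 5.1 = 6.1.
Rank 6 is 95 and rank 7 is 98.
Interpolate: 95 + 0.1·(98 − 95) = 95 + 0.1·3 = 95.3.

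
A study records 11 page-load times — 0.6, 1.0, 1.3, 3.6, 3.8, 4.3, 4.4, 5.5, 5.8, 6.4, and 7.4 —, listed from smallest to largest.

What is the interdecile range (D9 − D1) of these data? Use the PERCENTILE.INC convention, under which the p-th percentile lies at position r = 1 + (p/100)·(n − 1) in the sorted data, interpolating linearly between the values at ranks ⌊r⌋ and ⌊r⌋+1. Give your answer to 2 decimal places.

n = 11.
P10: r = 2 (integer) → 1.
P90: r = 10 (integer) → 6.4.
Difference: 6.4 − 1 = 5.4.

5.40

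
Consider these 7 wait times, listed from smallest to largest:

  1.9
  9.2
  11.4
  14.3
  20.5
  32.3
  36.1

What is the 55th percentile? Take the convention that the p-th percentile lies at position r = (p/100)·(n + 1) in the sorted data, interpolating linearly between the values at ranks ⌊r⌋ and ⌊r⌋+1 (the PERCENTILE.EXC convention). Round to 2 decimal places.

16.78

n = 7.
r = (55/100)·(7 + 1) = 4.4.
Rank 4 is 14.3 and rank 5 is 20.5.
Interpolate: 14.3 + 0.4·(20.5 − 14.3) = 14.3 + 0.4·6.2 = 16.78.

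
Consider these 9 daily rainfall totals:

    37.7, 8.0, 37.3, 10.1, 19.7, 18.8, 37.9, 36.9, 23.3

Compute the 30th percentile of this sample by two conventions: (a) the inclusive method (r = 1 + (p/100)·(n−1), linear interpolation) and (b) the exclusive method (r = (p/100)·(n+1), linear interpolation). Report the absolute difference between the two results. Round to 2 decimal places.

0.36

Sorted: 8.0, 10.1, 18.8, 19.7, 23.3, 36.9, 37.3, 37.7, 37.9.
n = 9.
(a) r = 3.4; between ranks 3 (18.8) and 4 (19.7): 19.16.
(b) r = 3 → value at rank 3 = 18.8.
|19.16 − 18.8| = 0.36.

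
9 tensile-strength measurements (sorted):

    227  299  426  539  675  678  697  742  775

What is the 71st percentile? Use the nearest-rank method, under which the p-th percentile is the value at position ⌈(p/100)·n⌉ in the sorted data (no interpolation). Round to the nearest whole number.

n = 9.
Position = ⌈71/100 · 9⌉ = ⌈6.39⌉ = 7.
The value at rank 7 is 697.

697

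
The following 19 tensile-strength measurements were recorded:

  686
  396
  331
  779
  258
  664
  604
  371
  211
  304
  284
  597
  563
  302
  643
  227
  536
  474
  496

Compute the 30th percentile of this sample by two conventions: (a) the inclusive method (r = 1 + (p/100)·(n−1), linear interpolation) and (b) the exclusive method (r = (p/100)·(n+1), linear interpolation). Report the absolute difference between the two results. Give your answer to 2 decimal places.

Sorted: 211, 227, 258, 284, 302, 304, 331, 371, 396, 474, 496, 536, 563, 597, 604, 643, 664, 686, 779.
n = 19.
(a) r = 6.4; between ranks 6 (304) and 7 (331): 314.8.
(b) r = 6 → value at rank 6 = 304.
|314.8 − 304| = 10.8.

10.80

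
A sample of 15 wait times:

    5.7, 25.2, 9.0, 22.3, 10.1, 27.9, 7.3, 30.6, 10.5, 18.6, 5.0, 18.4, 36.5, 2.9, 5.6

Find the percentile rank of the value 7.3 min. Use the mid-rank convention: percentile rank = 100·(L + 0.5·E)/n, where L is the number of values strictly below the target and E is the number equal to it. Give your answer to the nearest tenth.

30.0

Sorted: 2.9, 5.0, 5.6, 5.7, 7.3, 9.0, 10.1, 10.5, 18.4, 18.6, 22.3, 25.2, 27.9, 30.6, 36.5.
Count below 7.3: L = 4; count equal: E = 1; n = 15.
Percentile rank = 100·(4 + 0.5·1)/15 = 100·4.5/15 = 30.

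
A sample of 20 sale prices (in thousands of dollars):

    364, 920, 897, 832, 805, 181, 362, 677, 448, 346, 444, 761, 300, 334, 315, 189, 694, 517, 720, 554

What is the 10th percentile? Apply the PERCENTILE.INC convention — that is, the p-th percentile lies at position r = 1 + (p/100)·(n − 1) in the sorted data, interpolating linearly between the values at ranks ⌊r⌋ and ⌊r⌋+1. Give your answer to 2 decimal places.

288.90

Sorted: 181, 189, 300, 315, 334, 346, 362, 364, 444, 448, 517, 554, 677, 694, 720, 761, 805, 832, 897, 920.
n = 20.
r = 1 + (10/100)·(20 − 1) = 1 + 1.9 = 2.9.
Rank 2 is 189 and rank 3 is 300.
Interpolate: 189 + 0.9·(300 − 189) = 189 + 0.9·111 = 288.9.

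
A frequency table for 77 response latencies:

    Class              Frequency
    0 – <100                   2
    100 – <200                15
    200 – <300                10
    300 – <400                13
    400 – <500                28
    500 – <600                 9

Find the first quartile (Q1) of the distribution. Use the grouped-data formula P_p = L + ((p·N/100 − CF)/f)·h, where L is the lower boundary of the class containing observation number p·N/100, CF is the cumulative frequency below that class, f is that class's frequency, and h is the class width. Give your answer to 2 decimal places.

222.50

N = 77; target position k = 25/100 · 77 = 19.25.
Cumulative frequencies: 2, 17, 27, 40, 68, 77.
Observation 19.25 falls in the class 200 – <300.
L = 200, CF = 17, f = 10, h = 100.
P25 = 200 + ((19.25 − 17)/10)·100 = 200 + 22.5 = 222.5.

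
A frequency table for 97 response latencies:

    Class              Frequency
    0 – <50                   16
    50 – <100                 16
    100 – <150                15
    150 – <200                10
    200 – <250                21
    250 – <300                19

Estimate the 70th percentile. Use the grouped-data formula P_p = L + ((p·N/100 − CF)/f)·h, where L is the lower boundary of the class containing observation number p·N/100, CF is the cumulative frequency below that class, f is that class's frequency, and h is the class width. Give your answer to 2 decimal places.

225.95

N = 97; target position k = 70/100 · 97 = 67.9.
Cumulative frequencies: 16, 32, 47, 57, 78, 97.
Observation 67.9 falls in the class 200 – <250.
L = 200, CF = 57, f = 21, h = 50.
P70 = 200 + ((67.9 − 57)/21)·50 = 200 + 25.9524 = 225.952.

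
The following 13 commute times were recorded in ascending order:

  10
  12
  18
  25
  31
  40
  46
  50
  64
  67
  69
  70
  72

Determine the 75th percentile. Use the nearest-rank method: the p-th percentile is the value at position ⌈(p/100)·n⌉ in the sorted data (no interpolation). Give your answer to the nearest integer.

n = 13.
Position = ⌈75/100 · 13⌉ = ⌈9.75⌉ = 10.
The value at rank 10 is 67.

67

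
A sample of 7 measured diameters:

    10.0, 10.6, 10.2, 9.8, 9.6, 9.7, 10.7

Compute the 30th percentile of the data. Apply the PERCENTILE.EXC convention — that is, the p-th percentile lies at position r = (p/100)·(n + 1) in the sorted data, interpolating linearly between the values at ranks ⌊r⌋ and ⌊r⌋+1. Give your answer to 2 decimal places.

Sorted: 9.6, 9.7, 9.8, 10.0, 10.2, 10.6, 10.7.
n = 7.
r = (30/100)·(7 + 1) = 2.4.
Rank 2 is 9.7 and rank 3 is 9.8.
Interpolate: 9.7 + 0.4·(9.8 − 9.7) = 9.7 + 0.4·0.1 = 9.74.

9.74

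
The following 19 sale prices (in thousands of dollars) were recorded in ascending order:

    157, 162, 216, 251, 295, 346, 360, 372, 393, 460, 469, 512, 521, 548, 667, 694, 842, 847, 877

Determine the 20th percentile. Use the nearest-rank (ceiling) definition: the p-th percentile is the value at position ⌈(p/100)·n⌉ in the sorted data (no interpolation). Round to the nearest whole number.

n = 19.
Position = ⌈20/100 · 19⌉ = ⌈3.8⌉ = 4.
The value at rank 4 is 251.

251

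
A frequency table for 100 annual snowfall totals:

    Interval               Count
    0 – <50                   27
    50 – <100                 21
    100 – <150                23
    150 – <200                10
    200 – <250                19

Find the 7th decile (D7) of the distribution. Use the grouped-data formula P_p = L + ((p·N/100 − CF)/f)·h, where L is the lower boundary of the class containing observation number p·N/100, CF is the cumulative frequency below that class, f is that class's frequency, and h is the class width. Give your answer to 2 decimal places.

147.83

N = 100; target position k = 70/100 · 100 = 70.
Cumulative frequencies: 27, 48, 71, 81, 100.
Observation 70 falls in the class 100 – <150.
L = 100, CF = 48, f = 23, h = 50.
P70 = 100 + ((70 − 48)/23)·50 = 100 + 47.8261 = 147.826.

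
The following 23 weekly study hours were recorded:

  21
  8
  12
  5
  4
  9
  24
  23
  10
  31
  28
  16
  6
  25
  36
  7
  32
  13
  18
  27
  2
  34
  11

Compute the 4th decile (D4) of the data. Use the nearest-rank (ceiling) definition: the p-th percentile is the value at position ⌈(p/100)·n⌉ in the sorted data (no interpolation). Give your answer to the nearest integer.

12

Sorted: 2, 4, 5, 6, 7, 8, 9, 10, 11, 12, 13, 16, 18, 21, 23, 24, 25, 27, 28, 31, 32, 34, 36.
n = 23.
Position = ⌈40/100 · 23⌉ = ⌈9.2⌉ = 10.
The value at rank 10 is 12.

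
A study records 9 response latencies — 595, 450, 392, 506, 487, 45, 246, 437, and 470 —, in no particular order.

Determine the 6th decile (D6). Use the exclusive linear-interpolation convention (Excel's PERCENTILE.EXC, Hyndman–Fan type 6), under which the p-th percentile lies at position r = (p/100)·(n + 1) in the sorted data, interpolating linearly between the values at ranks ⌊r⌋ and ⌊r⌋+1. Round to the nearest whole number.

Sorted: 45, 246, 392, 437, 450, 470, 487, 506, 595.
n = 9.
r = (60/100)·(9 + 1) = 6.
r is an integer, so P60 is the value at rank 6: 470.

470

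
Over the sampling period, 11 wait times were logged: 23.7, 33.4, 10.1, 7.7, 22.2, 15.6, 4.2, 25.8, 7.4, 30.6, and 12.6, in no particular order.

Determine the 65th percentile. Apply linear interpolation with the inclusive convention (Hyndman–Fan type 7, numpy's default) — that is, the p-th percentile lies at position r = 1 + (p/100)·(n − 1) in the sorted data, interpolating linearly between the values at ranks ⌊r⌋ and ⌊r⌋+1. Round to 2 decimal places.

22.95

Sorted: 4.2, 7.4, 7.7, 10.1, 12.6, 15.6, 22.2, 23.7, 25.8, 30.6, 33.4.
n = 11.
r = 1 + (65/100)·(11 − 1) = 1 + 6.5 = 7.5.
Rank 7 is 22.2 and rank 8 is 23.7.
Interpolate: 22.2 + 0.5·(23.7 − 22.2) = 22.2 + 0.5·1.5 = 22.95.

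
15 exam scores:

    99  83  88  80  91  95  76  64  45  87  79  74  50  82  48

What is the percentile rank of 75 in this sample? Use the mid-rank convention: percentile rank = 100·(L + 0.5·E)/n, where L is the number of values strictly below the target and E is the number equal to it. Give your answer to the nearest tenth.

Sorted: 45, 48, 50, 64, 74, 76, 79, 80, 82, 83, 87, 88, 91, 95, 99.
Count below 75: L = 5; count equal: E = 0; n = 15.
Percentile rank = 100·(5 + 0.5·0)/15 = 100·5/15 = 33.33.

33.3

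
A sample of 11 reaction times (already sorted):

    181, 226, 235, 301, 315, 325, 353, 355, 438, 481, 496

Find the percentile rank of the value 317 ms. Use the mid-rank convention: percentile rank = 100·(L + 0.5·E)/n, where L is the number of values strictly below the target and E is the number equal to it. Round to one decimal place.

45.5

Count below 317: L = 5; count equal: E = 0; n = 11.
Percentile rank = 100·(5 + 0.5·0)/11 = 100·5/11 = 45.45.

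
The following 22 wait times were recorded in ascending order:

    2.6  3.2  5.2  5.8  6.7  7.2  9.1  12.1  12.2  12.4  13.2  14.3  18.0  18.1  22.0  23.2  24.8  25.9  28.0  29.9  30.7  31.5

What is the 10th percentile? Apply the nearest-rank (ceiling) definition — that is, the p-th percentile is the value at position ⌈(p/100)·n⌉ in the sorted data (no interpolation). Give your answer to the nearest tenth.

n = 22.
Position = ⌈10/100 · 22⌉ = ⌈2.2⌉ = 3.
The value at rank 3 is 5.2.

5.2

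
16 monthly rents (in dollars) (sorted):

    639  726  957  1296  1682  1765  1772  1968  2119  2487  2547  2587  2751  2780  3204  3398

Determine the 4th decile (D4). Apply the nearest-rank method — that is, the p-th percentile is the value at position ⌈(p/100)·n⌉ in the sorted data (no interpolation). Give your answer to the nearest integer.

1772

n = 16.
Position = ⌈40/100 · 16⌉ = ⌈6.4⌉ = 7.
The value at rank 7 is 1772.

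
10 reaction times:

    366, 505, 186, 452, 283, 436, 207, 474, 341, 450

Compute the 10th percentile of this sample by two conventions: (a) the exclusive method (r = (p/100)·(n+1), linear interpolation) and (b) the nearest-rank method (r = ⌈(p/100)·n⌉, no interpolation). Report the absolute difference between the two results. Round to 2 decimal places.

2.10

Sorted: 186, 207, 283, 341, 366, 436, 450, 452, 474, 505.
n = 10.
(a) r = 1.1; between ranks 1 (186) and 2 (207): 188.1.
(b) the nearest-rank method: rank 1 → 186.
|188.1 − 186| = 2.1.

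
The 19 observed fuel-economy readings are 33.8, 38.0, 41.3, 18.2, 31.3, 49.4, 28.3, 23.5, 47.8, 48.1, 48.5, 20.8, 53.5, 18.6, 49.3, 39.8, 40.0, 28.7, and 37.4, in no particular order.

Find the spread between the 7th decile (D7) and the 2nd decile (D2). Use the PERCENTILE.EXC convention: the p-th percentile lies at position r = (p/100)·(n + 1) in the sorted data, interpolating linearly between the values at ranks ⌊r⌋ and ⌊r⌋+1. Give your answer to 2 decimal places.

24.30

Sorted: 18.2, 18.6, 20.8, 23.5, 28.3, 28.7, 31.3, 33.8, 37.4, 38.0, 39.8, 40.0, 41.3, 47.8, 48.1, 48.5, 49.3, 49.4, 53.5.
n = 19.
P20: r = 4 (integer) → 23.5.
P70: r = 14 (integer) → 47.8.
Difference: 47.8 − 23.5 = 24.3.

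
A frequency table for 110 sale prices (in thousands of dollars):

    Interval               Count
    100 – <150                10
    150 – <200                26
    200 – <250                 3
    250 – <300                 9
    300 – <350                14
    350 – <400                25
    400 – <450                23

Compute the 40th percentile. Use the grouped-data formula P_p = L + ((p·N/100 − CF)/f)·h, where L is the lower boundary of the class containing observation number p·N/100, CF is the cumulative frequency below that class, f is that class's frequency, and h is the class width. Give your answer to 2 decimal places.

277.78

N = 110; target position k = 40/100 · 110 = 44.
Cumulative frequencies: 10, 36, 39, 48, 62, 87, 110.
Observation 44 falls in the class 250 – <300.
L = 250, CF = 39, f = 9, h = 50.
P40 = 250 + ((44 − 39)/9)·50 = 250 + 27.7778 = 277.778.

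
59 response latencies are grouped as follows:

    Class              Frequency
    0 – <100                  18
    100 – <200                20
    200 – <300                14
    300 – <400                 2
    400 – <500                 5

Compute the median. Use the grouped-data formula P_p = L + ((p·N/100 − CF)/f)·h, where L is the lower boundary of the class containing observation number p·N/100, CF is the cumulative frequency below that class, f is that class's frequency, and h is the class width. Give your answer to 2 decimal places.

N = 59; target position k = 50/100 · 59 = 29.5.
Cumulative frequencies: 18, 38, 52, 54, 59.
Observation 29.5 falls in the class 100 – <200.
L = 100, CF = 18, f = 20, h = 100.
P50 = 100 + ((29.5 − 18)/20)·100 = 100 + 57.5 = 157.5.

157.50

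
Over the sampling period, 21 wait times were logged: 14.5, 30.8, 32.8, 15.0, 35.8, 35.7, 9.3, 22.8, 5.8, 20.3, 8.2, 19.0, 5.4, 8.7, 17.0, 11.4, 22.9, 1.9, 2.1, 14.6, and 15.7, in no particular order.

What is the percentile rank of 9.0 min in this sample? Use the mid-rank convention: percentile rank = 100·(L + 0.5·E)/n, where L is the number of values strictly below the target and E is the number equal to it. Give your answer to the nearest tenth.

28.6

Sorted: 1.9, 2.1, 5.4, 5.8, 8.2, 8.7, 9.3, 11.4, 14.5, 14.6, 15.0, 15.7, 17.0, 19.0, 20.3, 22.8, 22.9, 30.8, 32.8, 35.7, 35.8.
Count below 9.0: L = 6; count equal: E = 0; n = 21.
Percentile rank = 100·(6 + 0.5·0)/21 = 100·6/21 = 28.57.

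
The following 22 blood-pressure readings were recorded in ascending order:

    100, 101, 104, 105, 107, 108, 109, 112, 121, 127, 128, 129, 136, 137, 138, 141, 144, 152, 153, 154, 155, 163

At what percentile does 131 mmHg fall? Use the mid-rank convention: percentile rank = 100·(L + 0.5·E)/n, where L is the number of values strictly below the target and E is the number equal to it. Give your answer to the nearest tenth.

Count below 131: L = 12; count equal: E = 0; n = 22.
Percentile rank = 100·(12 + 0.5·0)/22 = 100·12/22 = 54.55.

54.5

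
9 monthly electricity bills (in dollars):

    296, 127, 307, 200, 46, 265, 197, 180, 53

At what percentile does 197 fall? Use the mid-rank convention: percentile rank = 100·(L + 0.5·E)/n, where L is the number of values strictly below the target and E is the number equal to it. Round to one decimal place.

Sorted: 46, 53, 127, 180, 197, 200, 265, 296, 307.
Count below 197: L = 4; count equal: E = 1; n = 9.
Percentile rank = 100·(4 + 0.5·1)/9 = 100·4.5/9 = 50.

50.0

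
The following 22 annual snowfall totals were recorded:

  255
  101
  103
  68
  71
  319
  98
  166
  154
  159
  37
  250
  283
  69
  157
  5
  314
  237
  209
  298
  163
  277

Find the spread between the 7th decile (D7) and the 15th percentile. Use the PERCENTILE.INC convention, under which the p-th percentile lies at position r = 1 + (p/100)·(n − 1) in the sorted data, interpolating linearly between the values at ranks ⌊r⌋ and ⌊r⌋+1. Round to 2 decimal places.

Sorted: 5, 37, 68, 69, 71, 98, 101, 103, 154, 157, 159, 163, 166, 209, 237, 250, 255, 277, 283, 298, 314, 319.
n = 22.
P15: r = 4.15; ranks 4–5 are 69, 71; interpolating gives 69.3.
P70: r = 15.7; ranks 15–16 are 237, 250; interpolating gives 246.1.
Difference: 246.1 − 69.3 = 176.8.

176.80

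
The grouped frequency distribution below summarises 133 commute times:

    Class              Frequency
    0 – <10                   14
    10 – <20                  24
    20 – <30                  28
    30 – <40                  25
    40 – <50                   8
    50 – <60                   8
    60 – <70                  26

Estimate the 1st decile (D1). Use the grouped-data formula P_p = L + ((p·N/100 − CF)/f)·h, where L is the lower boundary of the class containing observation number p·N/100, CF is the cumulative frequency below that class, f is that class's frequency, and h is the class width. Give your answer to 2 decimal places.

N = 133; target position k = 10/100 · 133 = 13.3.
Cumulative frequencies: 14, 38, 66, 91, 99, 107, 133.
Observation 13.3 falls in the class 0 – <10.
L = 0, CF = 0, f = 14, h = 10.
P10 = 0 + ((13.3 − 0)/14)·10 = 0 + 9.5 = 9.5.

9.50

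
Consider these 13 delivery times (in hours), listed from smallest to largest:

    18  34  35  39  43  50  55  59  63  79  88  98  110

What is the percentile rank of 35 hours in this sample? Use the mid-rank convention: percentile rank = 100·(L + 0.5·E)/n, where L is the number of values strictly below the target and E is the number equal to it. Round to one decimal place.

Count below 35: L = 2; count equal: E = 1; n = 13.
Percentile rank = 100·(2 + 0.5·1)/13 = 100·2.5/13 = 19.23.

19.2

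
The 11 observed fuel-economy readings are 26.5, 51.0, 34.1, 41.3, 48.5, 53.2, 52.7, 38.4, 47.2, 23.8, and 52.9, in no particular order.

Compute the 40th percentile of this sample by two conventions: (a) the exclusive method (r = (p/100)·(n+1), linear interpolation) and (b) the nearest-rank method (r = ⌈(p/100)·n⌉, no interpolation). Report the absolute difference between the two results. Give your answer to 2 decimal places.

Sorted: 23.8, 26.5, 34.1, 38.4, 41.3, 47.2, 48.5, 51.0, 52.7, 52.9, 53.2.
n = 11.
(a) r = 4.8; between ranks 4 (38.4) and 5 (41.3): 40.72.
(b) the nearest-rank method: rank 5 → 41.3.
|40.72 − 41.3| = 0.58.

0.58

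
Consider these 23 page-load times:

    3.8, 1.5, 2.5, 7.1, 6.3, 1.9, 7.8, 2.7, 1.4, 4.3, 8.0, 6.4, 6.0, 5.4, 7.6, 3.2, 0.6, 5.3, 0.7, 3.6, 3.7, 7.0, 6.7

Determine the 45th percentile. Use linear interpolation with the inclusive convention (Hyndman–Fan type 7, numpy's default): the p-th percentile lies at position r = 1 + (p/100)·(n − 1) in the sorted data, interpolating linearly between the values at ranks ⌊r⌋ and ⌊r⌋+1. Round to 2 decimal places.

Sorted: 0.6, 0.7, 1.4, 1.5, 1.9, 2.5, 2.7, 3.2, 3.6, 3.7, 3.8, 4.3, 5.3, 5.4, 6.0, 6.3, 6.4, 6.7, 7.0, 7.1, 7.6, 7.8, 8.0.
n = 23.
r = 1 + (45/100)·(23 − 1) = 1 + 9.9 = 10.9.
Rank 10 is 3.7 and rank 11 is 3.8.
Interpolate: 3.7 + 0.9·(3.8 − 3.7) = 3.7 + 0.9·0.1 = 3.79.

3.79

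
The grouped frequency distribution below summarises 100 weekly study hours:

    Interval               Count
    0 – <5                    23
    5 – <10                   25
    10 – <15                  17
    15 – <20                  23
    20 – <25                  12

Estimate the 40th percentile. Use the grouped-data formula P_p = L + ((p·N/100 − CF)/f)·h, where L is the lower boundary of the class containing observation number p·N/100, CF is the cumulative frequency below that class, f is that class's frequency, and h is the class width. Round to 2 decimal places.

8.40

N = 100; target position k = 40/100 · 100 = 40.
Cumulative frequencies: 23, 48, 65, 88, 100.
Observation 40 falls in the class 5 – <10.
L = 5, CF = 23, f = 25, h = 5.
P40 = 5 + ((40 − 23)/25)·5 = 5 + 3.4 = 8.4.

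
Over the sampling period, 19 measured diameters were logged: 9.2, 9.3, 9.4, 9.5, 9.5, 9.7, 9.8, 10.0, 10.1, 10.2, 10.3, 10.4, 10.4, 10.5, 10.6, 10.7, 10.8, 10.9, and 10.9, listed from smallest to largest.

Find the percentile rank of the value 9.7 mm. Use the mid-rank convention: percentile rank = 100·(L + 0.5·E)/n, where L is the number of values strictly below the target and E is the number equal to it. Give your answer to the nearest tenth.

Count below 9.7: L = 5; count equal: E = 1; n = 19.
Percentile rank = 100·(5 + 0.5·1)/19 = 100·5.5/19 = 28.95.

28.9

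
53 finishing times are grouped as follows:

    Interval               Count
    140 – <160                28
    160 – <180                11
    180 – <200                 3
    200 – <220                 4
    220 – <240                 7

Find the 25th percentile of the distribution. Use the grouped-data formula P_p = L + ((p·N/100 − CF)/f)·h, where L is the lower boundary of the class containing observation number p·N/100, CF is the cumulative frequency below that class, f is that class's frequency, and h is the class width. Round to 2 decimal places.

149.46

N = 53; target position k = 25/100 · 53 = 13.25.
Cumulative frequencies: 28, 39, 42, 46, 53.
Observation 13.25 falls in the class 140 – <160.
L = 140, CF = 0, f = 28, h = 20.
P25 = 140 + ((13.25 − 0)/28)·20 = 140 + 9.46429 = 149.464.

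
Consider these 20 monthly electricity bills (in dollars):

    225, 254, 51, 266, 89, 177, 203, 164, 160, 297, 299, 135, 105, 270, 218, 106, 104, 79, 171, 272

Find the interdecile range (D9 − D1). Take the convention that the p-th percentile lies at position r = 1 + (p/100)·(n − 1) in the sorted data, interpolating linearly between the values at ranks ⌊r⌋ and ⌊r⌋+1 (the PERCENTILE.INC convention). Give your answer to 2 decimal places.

186.50

Sorted: 51, 79, 89, 104, 105, 106, 135, 160, 164, 171, 177, 203, 218, 225, 254, 266, 270, 272, 297, 299.
n = 20.
P10: r = 2.9; ranks 2–3 are 79, 89; interpolating gives 88.
P90: r = 18.1; ranks 18–19 are 272, 297; interpolating gives 274.5.
Difference: 274.5 − 88 = 186.5.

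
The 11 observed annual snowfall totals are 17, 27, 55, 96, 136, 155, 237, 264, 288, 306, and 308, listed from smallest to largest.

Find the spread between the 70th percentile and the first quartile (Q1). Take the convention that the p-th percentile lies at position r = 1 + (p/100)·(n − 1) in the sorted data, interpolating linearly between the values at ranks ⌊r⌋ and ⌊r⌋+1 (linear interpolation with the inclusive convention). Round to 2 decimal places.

n = 11.
P25: r = 3.5; ranks 3–4 are 55, 96; interpolating gives 75.5.
P70: r = 8 (integer) → 264.
Difference: 264 − 75.5 = 188.5.

188.50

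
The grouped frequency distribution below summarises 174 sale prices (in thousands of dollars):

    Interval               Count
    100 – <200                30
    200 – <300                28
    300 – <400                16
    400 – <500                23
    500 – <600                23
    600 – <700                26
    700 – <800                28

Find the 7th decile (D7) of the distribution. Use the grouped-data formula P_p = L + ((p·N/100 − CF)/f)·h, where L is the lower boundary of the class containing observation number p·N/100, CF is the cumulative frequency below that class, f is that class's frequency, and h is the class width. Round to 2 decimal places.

N = 174; target position k = 70/100 · 174 = 121.8.
Cumulative frequencies: 30, 58, 74, 97, 120, 146, 174.
Observation 121.8 falls in the class 600 – <700.
L = 600, CF = 120, f = 26, h = 100.
P70 = 600 + ((121.8 − 120)/26)·100 = 600 + 6.92308 = 606.923.

606.92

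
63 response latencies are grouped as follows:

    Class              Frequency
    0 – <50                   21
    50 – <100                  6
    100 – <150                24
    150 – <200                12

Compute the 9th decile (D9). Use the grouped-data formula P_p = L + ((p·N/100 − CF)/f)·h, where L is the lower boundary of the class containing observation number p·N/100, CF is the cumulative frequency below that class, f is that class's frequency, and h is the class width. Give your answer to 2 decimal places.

173.75

N = 63; target position k = 90/100 · 63 = 56.7.
Cumulative frequencies: 21, 27, 51, 63.
Observation 56.7 falls in the class 150 – <200.
L = 150, CF = 51, f = 12, h = 50.
P90 = 150 + ((56.7 − 51)/12)·50 = 150 + 23.75 = 173.75.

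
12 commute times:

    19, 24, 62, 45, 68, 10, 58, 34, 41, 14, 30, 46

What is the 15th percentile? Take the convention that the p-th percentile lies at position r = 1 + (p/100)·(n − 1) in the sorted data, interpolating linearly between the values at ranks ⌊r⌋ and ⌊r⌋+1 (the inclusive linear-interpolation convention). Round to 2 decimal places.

Sorted: 10, 14, 19, 24, 30, 34, 41, 45, 46, 58, 62, 68.
n = 12.
r = 1 + (15/100)·(12 − 1) = 1 + 1.65 = 2.65.
Rank 2 is 14 and rank 3 is 19.
Interpolate: 14 + 0.65·(19 − 14) = 14 + 0.65·5 = 17.25.

17.25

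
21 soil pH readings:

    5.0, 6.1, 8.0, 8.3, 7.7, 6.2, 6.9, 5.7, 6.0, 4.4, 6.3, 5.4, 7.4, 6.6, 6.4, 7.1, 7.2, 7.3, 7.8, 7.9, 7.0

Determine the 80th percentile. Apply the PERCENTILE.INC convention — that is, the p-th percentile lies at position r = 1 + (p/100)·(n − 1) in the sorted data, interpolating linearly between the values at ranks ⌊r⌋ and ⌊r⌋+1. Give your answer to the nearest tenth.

7.7

Sorted: 4.4, 5.0, 5.4, 5.7, 6.0, 6.1, 6.2, 6.3, 6.4, 6.6, 6.9, 7.0, 7.1, 7.2, 7.3, 7.4, 7.7, 7.8, 7.9, 8.0, 8.3.
n = 21.
r = 1 + (80/100)·(21 − 1) = 1 + 16 = 17.
r is an integer, so P80 is the value at rank 17: 7.7.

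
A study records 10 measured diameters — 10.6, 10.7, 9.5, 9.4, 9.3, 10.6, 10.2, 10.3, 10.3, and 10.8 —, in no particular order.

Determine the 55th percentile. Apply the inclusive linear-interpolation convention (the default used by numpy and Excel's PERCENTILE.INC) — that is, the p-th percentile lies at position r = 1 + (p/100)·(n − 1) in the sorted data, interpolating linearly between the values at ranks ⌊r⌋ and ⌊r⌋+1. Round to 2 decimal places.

Sorted: 9.3, 9.4, 9.5, 10.2, 10.3, 10.3, 10.6, 10.6, 10.7, 10.8.
n = 10.
r = 1 + (55/100)·(10 − 1) = 1 + 4.95 = 5.95.
Rank 5 is 10.3 and rank 6 is 10.3.
Interpolate: 10.3 + 0.95·(10.3 − 10.3) = 10.3 + 0.95·0 = 10.3.

10.30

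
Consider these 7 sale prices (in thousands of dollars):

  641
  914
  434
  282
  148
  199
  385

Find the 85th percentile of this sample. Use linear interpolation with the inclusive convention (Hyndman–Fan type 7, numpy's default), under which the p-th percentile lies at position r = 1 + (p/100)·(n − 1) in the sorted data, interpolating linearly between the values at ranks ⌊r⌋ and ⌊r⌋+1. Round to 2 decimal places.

668.30

Sorted: 148, 199, 282, 385, 434, 641, 914.
n = 7.
r = 1 + (85/100)·(7 − 1) = 1 + 5.1 = 6.1.
Rank 6 is 641 and rank 7 is 914.
Interpolate: 641 + 0.1·(914 − 641) = 641 + 0.1·273 = 668.3.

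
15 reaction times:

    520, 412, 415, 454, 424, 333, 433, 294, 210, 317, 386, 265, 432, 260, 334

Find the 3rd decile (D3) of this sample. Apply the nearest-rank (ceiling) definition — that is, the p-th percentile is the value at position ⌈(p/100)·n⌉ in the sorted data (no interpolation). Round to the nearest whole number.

Sorted: 210, 260, 265, 294, 317, 333, 334, 386, 412, 415, 424, 432, 433, 454, 520.
n = 15.
Position = ⌈30/100 · 15⌉ = ⌈4.5⌉ = 5.
The value at rank 5 is 317.

317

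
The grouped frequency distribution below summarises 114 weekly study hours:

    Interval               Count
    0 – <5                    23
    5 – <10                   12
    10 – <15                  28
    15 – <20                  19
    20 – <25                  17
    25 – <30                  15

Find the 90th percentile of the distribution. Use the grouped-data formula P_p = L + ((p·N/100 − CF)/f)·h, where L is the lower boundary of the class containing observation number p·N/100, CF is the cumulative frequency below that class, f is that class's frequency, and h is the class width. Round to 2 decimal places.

26.20

N = 114; target position k = 90/100 · 114 = 102.6.
Cumulative frequencies: 23, 35, 63, 82, 99, 114.
Observation 102.6 falls in the class 25 – <30.
L = 25, CF = 99, f = 15, h = 5.
P90 = 25 + ((102.6 − 99)/15)·5 = 25 + 1.2 = 26.2.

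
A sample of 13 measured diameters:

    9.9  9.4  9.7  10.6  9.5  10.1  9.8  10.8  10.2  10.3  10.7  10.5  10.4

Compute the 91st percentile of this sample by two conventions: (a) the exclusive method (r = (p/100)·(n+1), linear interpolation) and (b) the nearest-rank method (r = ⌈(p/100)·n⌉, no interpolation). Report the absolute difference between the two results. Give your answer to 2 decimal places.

Sorted: 9.4, 9.5, 9.7, 9.8, 9.9, 10.1, 10.2, 10.3, 10.4, 10.5, 10.6, 10.7, 10.8.
n = 13.
(a) r = 12.74; between ranks 12 (10.7) and 13 (10.8): 10.774.
(b) the nearest-rank method: rank 12 → 10.7.
|10.774 − 10.7| = 0.074.

0.07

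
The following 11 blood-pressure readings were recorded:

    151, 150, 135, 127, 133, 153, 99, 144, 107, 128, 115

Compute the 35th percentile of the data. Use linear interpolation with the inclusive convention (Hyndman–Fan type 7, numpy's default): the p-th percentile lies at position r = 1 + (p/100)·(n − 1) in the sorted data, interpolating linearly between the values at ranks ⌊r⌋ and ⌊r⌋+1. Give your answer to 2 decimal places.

127.50

Sorted: 99, 107, 115, 127, 128, 133, 135, 144, 150, 151, 153.
n = 11.
r = 1 + (35/100)·(11 − 1) = 1 + 3.5 = 4.5.
Rank 4 is 127 and rank 5 is 128.
Interpolate: 127 + 0.5·(128 − 127) = 127 + 0.5·1 = 127.5.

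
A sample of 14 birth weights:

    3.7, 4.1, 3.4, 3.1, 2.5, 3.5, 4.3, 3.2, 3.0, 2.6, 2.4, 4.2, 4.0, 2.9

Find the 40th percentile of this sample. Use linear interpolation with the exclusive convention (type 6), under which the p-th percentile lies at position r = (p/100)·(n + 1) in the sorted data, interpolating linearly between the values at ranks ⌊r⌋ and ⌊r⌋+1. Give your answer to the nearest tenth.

3.1

Sorted: 2.4, 2.5, 2.6, 2.9, 3.0, 3.1, 3.2, 3.4, 3.5, 3.7, 4.0, 4.1, 4.2, 4.3.
n = 14.
r = (40/100)·(14 + 1) = 6.
r is an integer, so P40 is the value at rank 6: 3.1.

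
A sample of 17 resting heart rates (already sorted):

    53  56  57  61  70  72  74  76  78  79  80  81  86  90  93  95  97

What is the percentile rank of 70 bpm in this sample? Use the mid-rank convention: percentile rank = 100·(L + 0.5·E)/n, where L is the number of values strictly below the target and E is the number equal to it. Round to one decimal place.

26.5

Count below 70: L = 4; count equal: E = 1; n = 17.
Percentile rank = 100·(4 + 0.5·1)/17 = 100·4.5/17 = 26.47.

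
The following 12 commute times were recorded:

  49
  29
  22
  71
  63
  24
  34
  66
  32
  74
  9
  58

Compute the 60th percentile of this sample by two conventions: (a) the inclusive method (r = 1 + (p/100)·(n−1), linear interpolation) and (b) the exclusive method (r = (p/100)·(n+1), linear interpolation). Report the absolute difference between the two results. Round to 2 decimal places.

Sorted: 9, 22, 24, 29, 32, 34, 49, 58, 63, 66, 71, 74.
n = 12.
(a) r = 7.6; between ranks 7 (49) and 8 (58): 54.4.
(b) r = 7.8; between ranks 7 (49) and 8 (58): 56.2.
|54.4 − 56.2| = 1.8.

1.80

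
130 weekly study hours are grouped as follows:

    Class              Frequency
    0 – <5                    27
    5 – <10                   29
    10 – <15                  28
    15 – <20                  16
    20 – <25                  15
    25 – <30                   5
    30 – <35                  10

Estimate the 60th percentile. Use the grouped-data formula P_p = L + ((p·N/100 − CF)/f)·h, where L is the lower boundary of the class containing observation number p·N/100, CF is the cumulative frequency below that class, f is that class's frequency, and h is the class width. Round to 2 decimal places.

13.93

N = 130; target position k = 60/100 · 130 = 78.
Cumulative frequencies: 27, 56, 84, 100, 115, 120, 130.
Observation 78 falls in the class 10 – <15.
L = 10, CF = 56, f = 28, h = 5.
P60 = 10 + ((78 − 56)/28)·5 = 10 + 3.92857 = 13.9286.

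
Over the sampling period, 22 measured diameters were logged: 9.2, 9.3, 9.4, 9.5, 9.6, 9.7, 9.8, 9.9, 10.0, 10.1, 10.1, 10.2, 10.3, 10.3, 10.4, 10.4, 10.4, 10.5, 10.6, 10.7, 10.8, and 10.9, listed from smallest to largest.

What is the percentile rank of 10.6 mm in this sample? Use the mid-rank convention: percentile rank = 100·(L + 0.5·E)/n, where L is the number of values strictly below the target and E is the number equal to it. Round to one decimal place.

84.1

Count below 10.6: L = 18; count equal: E = 1; n = 22.
Percentile rank = 100·(18 + 0.5·1)/22 = 100·18.5/22 = 84.09.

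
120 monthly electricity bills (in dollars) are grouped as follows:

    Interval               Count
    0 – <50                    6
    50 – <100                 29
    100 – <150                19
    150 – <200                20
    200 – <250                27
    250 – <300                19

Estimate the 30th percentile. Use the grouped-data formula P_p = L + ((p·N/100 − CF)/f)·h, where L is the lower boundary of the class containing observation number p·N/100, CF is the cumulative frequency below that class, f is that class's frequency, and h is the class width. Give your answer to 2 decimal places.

N = 120; target position k = 30/100 · 120 = 36.
Cumulative frequencies: 6, 35, 54, 74, 101, 120.
Observation 36 falls in the class 100 – <150.
L = 100, CF = 35, f = 19, h = 50.
P30 = 100 + ((36 − 35)/19)·50 = 100 + 2.63158 = 102.632.

102.63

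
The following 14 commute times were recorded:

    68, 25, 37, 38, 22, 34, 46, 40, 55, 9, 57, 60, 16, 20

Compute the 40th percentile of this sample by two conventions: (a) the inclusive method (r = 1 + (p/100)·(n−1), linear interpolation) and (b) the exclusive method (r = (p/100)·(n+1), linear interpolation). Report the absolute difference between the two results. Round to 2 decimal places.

Sorted: 9, 16, 20, 22, 25, 34, 37, 38, 40, 46, 55, 57, 60, 68.
n = 14.
(a) r = 6.2; between ranks 6 (34) and 7 (37): 34.6.
(b) r = 6 → value at rank 6 = 34.
|34.6 − 34| = 0.6.

0.60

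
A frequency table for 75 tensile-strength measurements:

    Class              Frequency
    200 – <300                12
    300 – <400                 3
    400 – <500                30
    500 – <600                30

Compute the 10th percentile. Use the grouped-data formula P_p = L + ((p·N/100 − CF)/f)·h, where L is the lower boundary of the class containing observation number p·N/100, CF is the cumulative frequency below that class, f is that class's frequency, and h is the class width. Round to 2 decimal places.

N = 75; target position k = 10/100 · 75 = 7.5.
Cumulative frequencies: 12, 15, 45, 75.
Observation 7.5 falls in the class 200 – <300.
L = 200, CF = 0, f = 12, h = 100.
P10 = 200 + ((7.5 − 0)/12)·100 = 200 + 62.5 = 262.5.

262.50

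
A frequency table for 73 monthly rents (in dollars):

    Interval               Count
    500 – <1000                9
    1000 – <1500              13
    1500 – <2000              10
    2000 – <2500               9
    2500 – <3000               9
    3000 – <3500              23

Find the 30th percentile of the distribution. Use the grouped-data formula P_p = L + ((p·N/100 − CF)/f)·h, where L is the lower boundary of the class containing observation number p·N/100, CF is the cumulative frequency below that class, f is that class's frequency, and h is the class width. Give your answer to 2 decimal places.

1496.15

N = 73; target position k = 30/100 · 73 = 21.9.
Cumulative frequencies: 9, 22, 32, 41, 50, 73.
Observation 21.9 falls in the class 1000 – <1500.
L = 1000, CF = 9, f = 13, h = 500.
P30 = 1000 + ((21.9 − 9)/13)·500 = 1000 + 496.154 = 1496.15.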